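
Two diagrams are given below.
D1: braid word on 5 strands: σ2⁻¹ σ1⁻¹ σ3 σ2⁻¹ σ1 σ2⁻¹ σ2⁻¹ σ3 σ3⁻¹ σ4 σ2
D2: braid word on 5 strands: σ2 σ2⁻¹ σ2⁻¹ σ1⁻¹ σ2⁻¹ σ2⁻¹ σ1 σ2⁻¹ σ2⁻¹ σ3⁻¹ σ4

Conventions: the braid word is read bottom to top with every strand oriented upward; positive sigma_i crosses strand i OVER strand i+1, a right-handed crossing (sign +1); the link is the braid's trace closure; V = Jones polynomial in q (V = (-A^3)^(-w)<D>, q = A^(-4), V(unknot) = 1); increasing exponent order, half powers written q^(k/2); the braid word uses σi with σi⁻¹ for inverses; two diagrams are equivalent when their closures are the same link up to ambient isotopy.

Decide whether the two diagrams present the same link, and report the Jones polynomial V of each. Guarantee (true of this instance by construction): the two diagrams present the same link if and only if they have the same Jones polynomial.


equivalent: no
V(D1) = -q^(-5/2) - q^(-1/2)  (w -1, c 11, <D> = A^-1 + A^7)
V(D2) = q^(-13/2) - q^(-11/2) + q^(-9/2) - 2q^(-7/2) - q^(-3/2)  (w -5, c 11, <D> = A^-9 + 2A^-1 - A^3 + A^7 - A^11)
why: 2 classes among 2 diagrams; unequal V(q) rules out equality


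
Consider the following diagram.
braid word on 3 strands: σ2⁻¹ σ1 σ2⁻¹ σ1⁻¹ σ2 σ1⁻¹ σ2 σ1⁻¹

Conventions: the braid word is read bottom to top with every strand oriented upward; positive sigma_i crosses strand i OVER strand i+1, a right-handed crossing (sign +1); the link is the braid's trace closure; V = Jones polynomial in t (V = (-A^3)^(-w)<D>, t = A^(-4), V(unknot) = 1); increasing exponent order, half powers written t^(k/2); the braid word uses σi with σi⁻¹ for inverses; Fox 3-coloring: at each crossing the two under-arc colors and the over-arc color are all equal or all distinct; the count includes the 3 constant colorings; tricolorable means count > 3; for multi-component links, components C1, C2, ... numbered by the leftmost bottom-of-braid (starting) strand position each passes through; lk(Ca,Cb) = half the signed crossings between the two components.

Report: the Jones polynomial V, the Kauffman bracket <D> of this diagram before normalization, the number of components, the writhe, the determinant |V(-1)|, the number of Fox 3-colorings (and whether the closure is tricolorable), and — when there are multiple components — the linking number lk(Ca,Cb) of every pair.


V = -t^-5 + t^-4 - t^-3 + 2t^-2 - t^-1 + 2 - t
<D> = -A^-10 + 2A^-6 - A^-2 + 2A^2 - A^6 + A^10 - A^14 (w = -2)
1 component over 8 crossings, w = -2
9 Fox colorings among 3^8, |V(-1)| = 9: tricolorable
why: |V(-1)| = 9: so tricolorable, since 3 divides 9


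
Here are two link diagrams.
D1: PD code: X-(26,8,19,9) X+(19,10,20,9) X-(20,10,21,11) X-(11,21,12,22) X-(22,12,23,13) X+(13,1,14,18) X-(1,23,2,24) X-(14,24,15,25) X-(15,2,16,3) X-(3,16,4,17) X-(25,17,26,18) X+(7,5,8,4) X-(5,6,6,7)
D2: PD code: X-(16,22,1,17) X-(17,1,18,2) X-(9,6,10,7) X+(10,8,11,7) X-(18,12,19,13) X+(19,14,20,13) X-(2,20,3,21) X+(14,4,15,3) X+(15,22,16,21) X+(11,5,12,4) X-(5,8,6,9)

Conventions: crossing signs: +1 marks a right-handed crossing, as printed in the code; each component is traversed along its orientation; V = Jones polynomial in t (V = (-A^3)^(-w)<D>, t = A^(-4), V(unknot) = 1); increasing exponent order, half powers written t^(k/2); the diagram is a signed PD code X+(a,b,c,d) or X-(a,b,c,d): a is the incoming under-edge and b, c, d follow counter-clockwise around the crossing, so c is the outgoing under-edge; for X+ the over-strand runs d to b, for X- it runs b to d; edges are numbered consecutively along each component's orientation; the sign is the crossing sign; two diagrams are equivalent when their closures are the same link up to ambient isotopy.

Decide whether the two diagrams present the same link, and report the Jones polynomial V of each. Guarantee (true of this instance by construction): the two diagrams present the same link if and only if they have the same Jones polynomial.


same link: no
V(D1) = -t^(-17/2) + t^(-15/2) - t^(-13/2) + t^(-11/2) - t^(-9/2) - t^(-5/2)  [13 crossings, <D> = A^-11 + A^-3 - A + A^5 - A^9 + A^13, w = -7]
V(D2) = -t^(-5/2) - t^(-1/2)  (w -1, c 11, <D> = A^-1 + A^7)
note: 2 classes among 2 diagrams; unequal V(t) rules out equality


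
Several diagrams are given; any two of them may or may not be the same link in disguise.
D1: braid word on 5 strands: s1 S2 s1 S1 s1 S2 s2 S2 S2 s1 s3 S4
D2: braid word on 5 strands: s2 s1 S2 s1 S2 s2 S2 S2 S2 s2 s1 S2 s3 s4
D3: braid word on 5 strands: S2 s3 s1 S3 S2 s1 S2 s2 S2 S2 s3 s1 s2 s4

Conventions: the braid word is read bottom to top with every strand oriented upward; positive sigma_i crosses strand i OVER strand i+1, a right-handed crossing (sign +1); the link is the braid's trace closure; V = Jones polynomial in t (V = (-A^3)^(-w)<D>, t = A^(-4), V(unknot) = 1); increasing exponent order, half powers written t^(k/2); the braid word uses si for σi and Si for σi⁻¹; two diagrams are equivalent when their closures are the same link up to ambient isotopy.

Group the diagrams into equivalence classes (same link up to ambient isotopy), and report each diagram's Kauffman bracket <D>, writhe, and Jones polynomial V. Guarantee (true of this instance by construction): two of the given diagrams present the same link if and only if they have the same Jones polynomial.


grouping into links: {D1, D2, D3}
V(D1) = -t^-3 + 2t^-2 - 2t^-1 + 3 - 2t + 2t^2 - t^3  (w 0, c 12, <D> = -A^-12 + 2A^-8 - 2A^-4 + 3 - 2A^4 + 2A^8 - A^12)
V(D2) = -t^-3 + 2t^-2 - 2t^-1 + 3 - 2t + 2t^2 - t^3  (w +2, c 14, <D> = -A^-6 + 2A^-2 - 2A^2 + 3A^6 - 2A^10 + 2A^14 - A^18)
D3 (bracket -A^-6 + 2A^-2 - 2A^2 + 3A^6 - 2A^10 + 2A^14 - A^18; 14 crossings at w = +2): V = -t^-3 + 2t^-2 - 2t^-1 + 3 - 2t + 2t^2 - t^3
why: one V(t) for all 3 diagrams — one class (guaranteed)


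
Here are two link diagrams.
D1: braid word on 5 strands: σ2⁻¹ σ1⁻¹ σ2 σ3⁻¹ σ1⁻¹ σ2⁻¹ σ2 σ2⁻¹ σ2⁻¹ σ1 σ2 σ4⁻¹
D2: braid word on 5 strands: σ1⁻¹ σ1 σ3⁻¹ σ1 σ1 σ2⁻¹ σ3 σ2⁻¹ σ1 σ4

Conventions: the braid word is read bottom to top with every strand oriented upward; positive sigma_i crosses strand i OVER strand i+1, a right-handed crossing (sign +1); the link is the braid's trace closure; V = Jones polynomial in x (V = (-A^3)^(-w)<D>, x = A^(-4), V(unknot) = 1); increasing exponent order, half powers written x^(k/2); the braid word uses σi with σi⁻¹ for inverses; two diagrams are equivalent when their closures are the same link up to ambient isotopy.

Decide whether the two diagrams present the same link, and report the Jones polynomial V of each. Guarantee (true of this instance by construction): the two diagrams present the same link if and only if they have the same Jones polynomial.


equivalent: no
D1 (bracket A^-12; 12 crossings at w = -4): V = 1
V(D2) = x + x^3 - x^4  (w +2, c 10, <D> = -A^-10 + A^-6 + A^2)
key observation: 2 classes among 2 diagrams; unequal V(x) rules out equality


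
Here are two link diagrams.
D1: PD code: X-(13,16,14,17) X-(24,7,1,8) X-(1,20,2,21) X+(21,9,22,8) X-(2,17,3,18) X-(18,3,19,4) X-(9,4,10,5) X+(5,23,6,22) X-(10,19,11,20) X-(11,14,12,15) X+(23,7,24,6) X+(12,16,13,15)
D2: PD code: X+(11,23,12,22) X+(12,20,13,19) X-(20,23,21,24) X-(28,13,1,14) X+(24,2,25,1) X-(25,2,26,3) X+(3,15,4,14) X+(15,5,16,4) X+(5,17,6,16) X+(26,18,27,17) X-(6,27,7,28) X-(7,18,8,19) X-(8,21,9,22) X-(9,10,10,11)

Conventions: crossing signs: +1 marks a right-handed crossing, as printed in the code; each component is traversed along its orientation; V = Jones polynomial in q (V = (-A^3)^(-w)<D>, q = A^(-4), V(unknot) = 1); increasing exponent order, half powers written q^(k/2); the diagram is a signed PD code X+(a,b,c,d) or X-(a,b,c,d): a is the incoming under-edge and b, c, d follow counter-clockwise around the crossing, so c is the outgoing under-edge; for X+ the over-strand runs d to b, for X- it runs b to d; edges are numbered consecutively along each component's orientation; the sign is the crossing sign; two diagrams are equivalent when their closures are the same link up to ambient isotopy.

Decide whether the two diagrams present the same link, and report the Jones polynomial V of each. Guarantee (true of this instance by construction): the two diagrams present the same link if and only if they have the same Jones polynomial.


equivalent: no
D1 (bracket A^-16 - A^-12 + 2A^-8 - 2A^-4 + 2 - 2A^4 + A^8; 12 crossings at w = -4): V = q^-5 - 2q^-4 + 2q^-3 - 2q^-2 + 2q^-1 - 1 + q
V(D2) = 1  [14 crossings, <D> = 1, w = 0]
observation: V(q) takes 2 values over 2 diagrams, fixing the grouping


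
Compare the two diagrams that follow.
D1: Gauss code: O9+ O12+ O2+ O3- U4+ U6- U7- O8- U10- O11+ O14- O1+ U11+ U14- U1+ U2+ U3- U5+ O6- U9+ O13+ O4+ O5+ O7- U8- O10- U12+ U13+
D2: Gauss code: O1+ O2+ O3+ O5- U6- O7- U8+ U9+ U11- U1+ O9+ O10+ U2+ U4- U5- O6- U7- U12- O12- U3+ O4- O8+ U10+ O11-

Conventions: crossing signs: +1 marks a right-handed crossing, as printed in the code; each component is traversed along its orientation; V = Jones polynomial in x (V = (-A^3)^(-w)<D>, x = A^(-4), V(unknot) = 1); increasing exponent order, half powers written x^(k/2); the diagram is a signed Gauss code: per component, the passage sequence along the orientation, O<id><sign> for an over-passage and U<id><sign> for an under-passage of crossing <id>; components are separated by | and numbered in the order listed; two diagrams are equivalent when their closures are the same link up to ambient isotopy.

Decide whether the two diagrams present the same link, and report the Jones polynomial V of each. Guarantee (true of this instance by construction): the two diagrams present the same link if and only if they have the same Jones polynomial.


same link: yes
V(D1) = -x^-3 + 2x^-2 - 2x^-1 + 3 - 2x + 2x^2 - x^3  [14 crossings, <D> = -A^-6 + 2A^-2 - 2A^2 + 3A^6 - 2A^10 + 2A^14 - A^18, w = +2]
V(D2) = -x^-3 + 2x^-2 - 2x^-1 + 3 - 2x + 2x^2 - x^3  [12 crossings, <D> = -A^-12 + 2A^-8 - 2A^-4 + 3 - 2A^4 + 2A^8 - A^12, w = 0]
insight: Reidemeister moves carry D1 (14 crossings) to D2 (12)


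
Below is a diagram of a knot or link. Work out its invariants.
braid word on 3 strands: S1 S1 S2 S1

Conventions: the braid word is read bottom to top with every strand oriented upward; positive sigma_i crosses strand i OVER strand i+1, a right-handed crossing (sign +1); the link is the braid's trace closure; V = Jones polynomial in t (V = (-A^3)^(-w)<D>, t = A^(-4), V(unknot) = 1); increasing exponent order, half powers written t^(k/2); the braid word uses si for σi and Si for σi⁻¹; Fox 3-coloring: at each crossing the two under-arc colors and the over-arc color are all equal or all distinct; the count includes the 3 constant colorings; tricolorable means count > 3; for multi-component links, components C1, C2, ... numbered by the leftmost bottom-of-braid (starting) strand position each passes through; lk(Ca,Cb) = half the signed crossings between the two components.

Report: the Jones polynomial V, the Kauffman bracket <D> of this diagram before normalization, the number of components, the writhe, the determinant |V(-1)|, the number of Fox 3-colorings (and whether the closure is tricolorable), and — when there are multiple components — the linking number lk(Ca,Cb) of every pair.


V(t) = -t^-4 + t^-3 + t^-1
bracket: A^-8 + 1 - A^4, w = -4
1 component, writhe -4, over 4 crossings
det 3, colorings 9 of 3^4 — tricolorable
observation: the span of V is 3, forcing >= 3 crossings in any diagram


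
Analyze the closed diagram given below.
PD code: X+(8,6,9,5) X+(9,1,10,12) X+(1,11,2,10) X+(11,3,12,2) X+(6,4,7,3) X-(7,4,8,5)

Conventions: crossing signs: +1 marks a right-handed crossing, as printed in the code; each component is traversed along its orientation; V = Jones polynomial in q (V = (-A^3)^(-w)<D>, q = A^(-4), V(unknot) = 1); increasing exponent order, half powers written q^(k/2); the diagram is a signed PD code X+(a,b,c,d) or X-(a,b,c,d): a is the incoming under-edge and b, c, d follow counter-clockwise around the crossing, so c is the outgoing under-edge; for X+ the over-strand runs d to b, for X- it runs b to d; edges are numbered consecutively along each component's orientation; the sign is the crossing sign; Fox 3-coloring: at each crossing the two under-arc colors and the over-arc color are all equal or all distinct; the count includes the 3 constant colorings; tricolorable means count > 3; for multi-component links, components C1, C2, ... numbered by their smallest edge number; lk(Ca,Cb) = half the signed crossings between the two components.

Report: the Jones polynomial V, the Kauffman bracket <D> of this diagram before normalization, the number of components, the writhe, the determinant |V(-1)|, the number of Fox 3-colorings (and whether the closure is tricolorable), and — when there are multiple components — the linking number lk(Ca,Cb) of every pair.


Jones polynomial: V(q) = q + q^3 - q^4
<D> = -A^-4 + 1 + A^8; writhe +4
components 1, writhe +4 (6 crossings)
3-colorings: 9 of 3^6, det 3 — tricolorable
note: w = +4 shifts under R1 moves; the (-A^3)^(-4) factor cancels that in V


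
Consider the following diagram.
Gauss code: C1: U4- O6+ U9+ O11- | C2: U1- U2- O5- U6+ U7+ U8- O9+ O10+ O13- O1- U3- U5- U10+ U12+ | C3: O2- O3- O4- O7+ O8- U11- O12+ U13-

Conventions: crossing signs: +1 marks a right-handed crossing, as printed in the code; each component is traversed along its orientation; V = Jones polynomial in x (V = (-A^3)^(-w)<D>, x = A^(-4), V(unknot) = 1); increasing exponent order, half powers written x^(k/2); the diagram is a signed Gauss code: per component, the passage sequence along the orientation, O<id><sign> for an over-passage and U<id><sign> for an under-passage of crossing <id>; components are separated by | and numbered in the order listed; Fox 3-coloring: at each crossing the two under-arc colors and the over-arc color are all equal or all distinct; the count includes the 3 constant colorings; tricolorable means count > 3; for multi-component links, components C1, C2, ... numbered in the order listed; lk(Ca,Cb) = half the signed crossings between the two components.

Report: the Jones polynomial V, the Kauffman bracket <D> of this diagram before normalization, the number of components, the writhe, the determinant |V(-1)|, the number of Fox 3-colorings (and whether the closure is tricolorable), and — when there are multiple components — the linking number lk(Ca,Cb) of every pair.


V(x) = x^-4 + x^-2 + 2
bracket: -2A^-9 - A^-1 - A^7, w = -3
3 components, writhe -3, over 13 crossings
lk(C1,C2) = +1
linking number lk(C1,C3) = -1
lk(C2,C3): -1
det 4, colorings 3 of 3^13 — not tricolorable
observation: the 3 component pairs carry total linking -1


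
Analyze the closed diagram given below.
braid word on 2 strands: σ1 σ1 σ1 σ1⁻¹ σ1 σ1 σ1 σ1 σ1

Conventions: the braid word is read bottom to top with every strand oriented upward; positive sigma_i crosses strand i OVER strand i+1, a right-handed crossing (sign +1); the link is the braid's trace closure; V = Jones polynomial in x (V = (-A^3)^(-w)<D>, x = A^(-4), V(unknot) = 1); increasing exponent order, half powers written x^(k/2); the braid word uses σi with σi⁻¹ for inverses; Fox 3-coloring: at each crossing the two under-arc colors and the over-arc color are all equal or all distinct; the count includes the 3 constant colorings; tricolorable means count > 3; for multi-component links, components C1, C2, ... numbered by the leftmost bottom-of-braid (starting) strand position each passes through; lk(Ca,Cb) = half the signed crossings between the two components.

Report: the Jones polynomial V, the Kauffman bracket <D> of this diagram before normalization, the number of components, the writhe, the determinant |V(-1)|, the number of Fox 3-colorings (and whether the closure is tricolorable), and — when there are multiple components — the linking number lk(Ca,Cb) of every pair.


V = x^3 + x^5 - x^6 + x^7 - x^8 + x^9 - x^10
<D> = A^-19 - A^-15 + A^-11 - A^-7 + A^-3 - A - A^9 (w = +7)
1 component over 9 crossings, w = +7
3 Fox colorings among 3^9, |V(-1)| = 7: not tricolorable
why: det 7 = |V(-1)|; not divisible by 3, so not tricolorable


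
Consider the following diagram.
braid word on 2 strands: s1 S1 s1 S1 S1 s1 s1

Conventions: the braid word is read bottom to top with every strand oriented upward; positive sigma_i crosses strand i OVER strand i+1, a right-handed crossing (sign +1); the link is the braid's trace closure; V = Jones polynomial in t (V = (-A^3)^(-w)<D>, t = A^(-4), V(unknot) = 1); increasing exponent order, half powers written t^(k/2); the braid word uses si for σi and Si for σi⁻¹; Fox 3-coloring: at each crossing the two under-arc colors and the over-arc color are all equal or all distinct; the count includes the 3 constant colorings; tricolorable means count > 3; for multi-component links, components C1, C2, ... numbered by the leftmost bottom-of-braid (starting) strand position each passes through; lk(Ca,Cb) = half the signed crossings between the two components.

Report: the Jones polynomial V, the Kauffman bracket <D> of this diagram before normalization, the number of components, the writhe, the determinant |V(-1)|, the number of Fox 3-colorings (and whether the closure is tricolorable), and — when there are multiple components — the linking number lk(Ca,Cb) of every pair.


Jones polynomial: V(t) = 1
<D> = -A^3; writhe +1
components 1, writhe +1 (7 crossings)
3-colorings: 3 of 3^7, det 1 — not tricolorable
note: w = +1 (over 7 crossings) is diagram-only; (-A^3)^(-1) removes it from V


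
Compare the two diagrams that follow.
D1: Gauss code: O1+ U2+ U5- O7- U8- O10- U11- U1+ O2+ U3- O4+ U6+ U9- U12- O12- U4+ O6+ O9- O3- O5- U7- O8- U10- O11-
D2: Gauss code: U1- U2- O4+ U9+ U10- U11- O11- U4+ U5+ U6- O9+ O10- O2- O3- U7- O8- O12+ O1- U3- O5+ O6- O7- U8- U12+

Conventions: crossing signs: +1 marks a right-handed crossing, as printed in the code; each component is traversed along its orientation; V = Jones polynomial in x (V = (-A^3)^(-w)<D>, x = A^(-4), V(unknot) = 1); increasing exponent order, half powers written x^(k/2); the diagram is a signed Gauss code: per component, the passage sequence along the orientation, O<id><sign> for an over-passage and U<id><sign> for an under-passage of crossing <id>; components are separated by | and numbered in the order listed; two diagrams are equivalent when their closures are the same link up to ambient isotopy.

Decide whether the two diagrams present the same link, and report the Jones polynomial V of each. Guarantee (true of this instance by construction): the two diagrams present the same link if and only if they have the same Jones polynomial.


equivalent: yes
D1 (bracket A^-8 + 1 - A^4; 12 crossings at w = -4): V = -x^-4 + x^-3 + x^-1
V(D2) = -x^-4 + x^-3 + x^-1  (w -4, c 12, <D> = A^-8 + 1 - A^4)
key observation: all 2 diagrams share one V(x), hence one class


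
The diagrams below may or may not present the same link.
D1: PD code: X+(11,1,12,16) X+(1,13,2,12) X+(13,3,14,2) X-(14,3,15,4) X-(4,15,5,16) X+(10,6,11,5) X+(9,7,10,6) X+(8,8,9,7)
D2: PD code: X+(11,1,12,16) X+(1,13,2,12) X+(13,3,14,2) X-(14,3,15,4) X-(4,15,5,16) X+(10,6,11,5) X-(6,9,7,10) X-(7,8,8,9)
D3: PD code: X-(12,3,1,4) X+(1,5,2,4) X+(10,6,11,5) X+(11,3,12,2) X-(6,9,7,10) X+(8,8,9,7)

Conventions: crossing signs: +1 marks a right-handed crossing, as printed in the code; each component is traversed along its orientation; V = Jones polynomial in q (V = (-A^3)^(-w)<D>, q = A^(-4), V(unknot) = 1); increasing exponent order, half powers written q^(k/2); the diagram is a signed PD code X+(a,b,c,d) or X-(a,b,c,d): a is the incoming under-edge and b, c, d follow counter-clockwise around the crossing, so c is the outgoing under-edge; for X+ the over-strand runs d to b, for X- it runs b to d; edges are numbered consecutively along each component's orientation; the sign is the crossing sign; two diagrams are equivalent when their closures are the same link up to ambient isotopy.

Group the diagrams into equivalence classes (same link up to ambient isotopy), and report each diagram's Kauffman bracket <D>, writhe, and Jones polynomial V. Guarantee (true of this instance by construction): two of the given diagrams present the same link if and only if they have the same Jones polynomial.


grouping into links: {D1, D2, D3}
V(D1) = 1  (w +4, c 8, <D> = A^12)
V(D2) = 1  [8 crossings, <D> = 1, w = 0]
D3 (bracket A^6; 6 crossings at w = +2): V = 1
why: one V(q) for all 3 diagrams — one class (guaranteed)


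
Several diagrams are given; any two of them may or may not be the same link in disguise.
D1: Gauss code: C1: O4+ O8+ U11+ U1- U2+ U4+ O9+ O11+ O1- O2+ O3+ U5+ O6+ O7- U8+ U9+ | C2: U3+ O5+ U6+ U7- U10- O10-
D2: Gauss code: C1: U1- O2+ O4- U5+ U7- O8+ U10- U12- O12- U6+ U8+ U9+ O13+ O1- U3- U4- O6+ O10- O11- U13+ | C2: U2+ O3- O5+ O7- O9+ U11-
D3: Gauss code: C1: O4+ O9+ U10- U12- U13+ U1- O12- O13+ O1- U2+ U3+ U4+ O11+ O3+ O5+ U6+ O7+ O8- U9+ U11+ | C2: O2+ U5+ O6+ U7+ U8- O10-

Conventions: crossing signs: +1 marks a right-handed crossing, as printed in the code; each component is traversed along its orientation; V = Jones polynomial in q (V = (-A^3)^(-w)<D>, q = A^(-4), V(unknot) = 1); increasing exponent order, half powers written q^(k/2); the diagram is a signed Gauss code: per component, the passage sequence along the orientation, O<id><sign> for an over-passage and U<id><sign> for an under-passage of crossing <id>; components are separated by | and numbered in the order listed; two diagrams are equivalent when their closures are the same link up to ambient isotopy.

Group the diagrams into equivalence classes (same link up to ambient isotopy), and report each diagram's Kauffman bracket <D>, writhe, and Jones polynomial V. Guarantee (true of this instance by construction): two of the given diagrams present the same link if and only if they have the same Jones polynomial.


classes: {D1, D3} | {D2}
V(D1) = -q^(3/2) - 2q^(7/2) + q^(9/2) - q^(11/2) + q^(13/2)  [11 crossings, <D> = -A^-11 + A^-7 - A^-3 + 2A + A^9, w = +5]
V(D2) = -q^(-1/2) - q^(1/2)  [13 crossings, <D> = A^-5 + A^-1, w = -1]
D3 (bracket -A^-11 + A^-7 - A^-3 + 2A + A^9; 13 crossings at w = +5): V = -q^(3/2) - 2q^(7/2) + q^(9/2) - q^(11/2) + q^(13/2)
note: 2 values of V(q) split the 3 diagrams


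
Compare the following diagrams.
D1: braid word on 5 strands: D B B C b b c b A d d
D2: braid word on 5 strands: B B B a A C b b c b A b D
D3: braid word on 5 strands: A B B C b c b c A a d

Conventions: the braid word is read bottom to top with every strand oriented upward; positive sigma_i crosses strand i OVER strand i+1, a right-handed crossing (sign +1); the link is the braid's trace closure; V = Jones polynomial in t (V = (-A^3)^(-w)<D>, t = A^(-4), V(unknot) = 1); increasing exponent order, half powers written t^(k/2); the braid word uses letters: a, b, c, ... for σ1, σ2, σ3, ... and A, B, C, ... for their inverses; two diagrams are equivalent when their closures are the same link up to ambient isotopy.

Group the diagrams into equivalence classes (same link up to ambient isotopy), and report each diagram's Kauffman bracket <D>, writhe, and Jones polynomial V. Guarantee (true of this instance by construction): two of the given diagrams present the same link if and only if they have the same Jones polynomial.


equivalence classes: {D1, D2, D3}
D1 (bracket A^-7 + A; 11 crossings at w = +1): V = -t^(1/2) - t^(5/2)
V(D2) = -t^(1/2) - t^(5/2)  [13 crossings, <D> = A^-13 + A^-5, w = -1]
V(D3) = -t^(1/2) - t^(5/2)  (w +1, c 11, <D> = A^-7 + A)
observation: one V(t) for all 3 diagrams — one class (guaranteed)


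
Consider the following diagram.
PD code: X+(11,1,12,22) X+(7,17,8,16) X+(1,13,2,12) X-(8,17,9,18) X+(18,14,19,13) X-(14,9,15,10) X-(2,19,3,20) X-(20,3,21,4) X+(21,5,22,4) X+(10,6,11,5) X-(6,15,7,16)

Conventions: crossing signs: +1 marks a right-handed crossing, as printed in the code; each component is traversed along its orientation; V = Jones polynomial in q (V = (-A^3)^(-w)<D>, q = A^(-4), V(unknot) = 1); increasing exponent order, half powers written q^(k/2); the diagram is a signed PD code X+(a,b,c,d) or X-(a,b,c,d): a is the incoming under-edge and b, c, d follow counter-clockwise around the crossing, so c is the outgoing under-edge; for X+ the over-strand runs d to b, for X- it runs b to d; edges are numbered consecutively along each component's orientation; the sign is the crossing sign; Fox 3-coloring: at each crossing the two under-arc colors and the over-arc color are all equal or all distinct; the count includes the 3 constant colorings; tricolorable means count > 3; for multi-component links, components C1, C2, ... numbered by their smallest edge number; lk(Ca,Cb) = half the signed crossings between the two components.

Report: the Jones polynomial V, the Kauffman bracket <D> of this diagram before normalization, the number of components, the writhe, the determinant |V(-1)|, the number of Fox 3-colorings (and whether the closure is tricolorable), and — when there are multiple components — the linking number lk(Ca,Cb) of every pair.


Jones polynomial: V(q) = q^-2 - q^-1 + 2 - 2q + q^2 - q^3 + q^4
<D> = -A^-13 + A^-9 - A^-5 + 2A^-1 - 2A^3 + A^7 - A^11; writhe +1
components 1, writhe +1 (11 crossings)
3-colorings: 9 of 3^11, det 9 — tricolorable
note: w = +1 (over 11 crossings) is diagram-only; (-A^3)^(-1) removes it from V


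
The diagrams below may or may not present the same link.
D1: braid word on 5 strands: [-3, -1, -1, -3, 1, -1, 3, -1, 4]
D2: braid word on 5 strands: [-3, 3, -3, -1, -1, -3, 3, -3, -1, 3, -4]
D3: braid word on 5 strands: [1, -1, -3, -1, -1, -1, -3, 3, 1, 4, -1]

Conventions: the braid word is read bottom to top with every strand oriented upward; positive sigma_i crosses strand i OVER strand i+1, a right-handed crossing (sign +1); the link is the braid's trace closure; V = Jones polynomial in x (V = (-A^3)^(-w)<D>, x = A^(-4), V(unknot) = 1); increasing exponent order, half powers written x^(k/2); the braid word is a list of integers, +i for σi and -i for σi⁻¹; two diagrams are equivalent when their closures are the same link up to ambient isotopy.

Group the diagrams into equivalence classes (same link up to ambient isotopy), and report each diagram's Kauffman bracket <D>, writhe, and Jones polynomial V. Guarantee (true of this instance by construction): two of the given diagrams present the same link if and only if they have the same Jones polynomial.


grouping into links: {D1, D2, D3}
V(D1) = x^(-9/2) - x^(-5/2) - x^(-3/2) - x^(-1/2)  (w -3, c 9, <D> = A^-7 + A^-3 + A - A^9)
D2 (bracket A^-13 + A^-9 + A^-5 - A^3; 11 crossings at w = -5): V = x^(-9/2) - x^(-5/2) - x^(-3/2) - x^(-1/2)
V(D3) = x^(-9/2) - x^(-5/2) - x^(-3/2) - x^(-1/2)  [11 crossings, <D> = A^-7 + A^-3 + A - A^9, w = -3]
why: one V(x) for all 3 diagrams — one class (guaranteed)


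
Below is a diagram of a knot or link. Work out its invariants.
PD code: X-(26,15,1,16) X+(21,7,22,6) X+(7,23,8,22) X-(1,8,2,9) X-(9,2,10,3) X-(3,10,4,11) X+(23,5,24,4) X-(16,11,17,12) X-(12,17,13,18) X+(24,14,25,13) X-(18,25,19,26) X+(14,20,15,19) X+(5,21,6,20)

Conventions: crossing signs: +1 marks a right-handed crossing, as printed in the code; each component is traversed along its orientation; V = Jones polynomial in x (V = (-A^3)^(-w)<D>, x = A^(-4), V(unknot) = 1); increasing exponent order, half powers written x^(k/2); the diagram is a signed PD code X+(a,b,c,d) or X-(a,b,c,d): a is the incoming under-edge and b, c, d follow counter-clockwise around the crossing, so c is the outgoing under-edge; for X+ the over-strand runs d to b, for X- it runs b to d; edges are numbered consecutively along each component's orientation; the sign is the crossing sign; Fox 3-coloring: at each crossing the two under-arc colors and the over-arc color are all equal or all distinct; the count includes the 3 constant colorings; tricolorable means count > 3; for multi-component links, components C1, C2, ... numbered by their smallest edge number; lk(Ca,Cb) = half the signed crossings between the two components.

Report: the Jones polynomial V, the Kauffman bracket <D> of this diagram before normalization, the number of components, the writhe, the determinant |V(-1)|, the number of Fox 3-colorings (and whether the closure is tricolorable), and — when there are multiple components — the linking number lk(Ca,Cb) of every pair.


Jones polynomial: V(x) = -x^-7 + 3x^-6 - 4x^-5 + 5x^-4 - 5x^-3 + 4x^-2 - 2x^-1 + 2x - 3x^2 + 3x^3 - 2x^4 + x^5
<D> = -A^-23 + 2A^-19 - 3A^-15 + 3A^-11 - 2A^-7 + 2A - 4A^5 + 5A^9 - 5A^13 + 4A^17 - 3A^21 + A^25; writhe -1
components 1, writhe -1 (13 crossings)
3-colorings: 3 of 3^13, det 13 — not tricolorable
note: w = -1 (over 13 crossings) is diagram-only; (-A^3)^(1) removes it from V


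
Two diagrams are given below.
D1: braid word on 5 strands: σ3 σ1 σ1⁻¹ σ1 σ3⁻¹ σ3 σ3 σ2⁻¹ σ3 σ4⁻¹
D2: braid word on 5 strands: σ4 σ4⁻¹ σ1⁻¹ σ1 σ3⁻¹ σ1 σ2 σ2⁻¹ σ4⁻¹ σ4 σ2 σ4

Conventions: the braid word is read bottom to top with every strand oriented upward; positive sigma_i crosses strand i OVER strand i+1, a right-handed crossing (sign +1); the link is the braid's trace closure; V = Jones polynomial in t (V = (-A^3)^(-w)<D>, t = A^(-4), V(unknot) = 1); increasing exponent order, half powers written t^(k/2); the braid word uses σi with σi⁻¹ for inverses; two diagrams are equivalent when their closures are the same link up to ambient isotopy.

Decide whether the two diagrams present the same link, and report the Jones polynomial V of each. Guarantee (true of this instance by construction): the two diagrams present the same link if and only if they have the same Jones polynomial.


same link: no
V(D1) = t + t^3 - t^4  [10 crossings, <D> = -A^-10 + A^-6 + A^2, w = +2]
D2 (bracket A^6; 12 crossings at w = +2): V = 1
note: V(t) takes 2 values over 2 diagrams, fixing the grouping


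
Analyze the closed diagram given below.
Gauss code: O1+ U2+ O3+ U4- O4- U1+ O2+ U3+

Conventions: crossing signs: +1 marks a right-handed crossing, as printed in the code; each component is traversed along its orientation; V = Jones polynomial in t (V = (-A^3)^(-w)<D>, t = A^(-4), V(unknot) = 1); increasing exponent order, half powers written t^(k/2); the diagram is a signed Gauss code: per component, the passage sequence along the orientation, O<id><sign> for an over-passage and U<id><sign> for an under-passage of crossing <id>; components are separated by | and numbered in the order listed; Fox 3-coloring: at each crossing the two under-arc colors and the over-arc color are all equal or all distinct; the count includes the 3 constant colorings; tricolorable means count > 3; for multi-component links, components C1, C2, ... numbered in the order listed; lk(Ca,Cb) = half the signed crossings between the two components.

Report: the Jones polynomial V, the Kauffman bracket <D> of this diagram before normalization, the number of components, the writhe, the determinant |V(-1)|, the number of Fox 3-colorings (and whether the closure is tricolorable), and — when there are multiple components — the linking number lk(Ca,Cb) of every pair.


V = t + t^3 - t^4
<D> = -A^-10 + A^-6 + A^2 (w = +2)
1 component over 4 crossings, w = +2
9 Fox colorings among 3^4, |V(-1)| = 3: tricolorable
why: det 3 = |V(-1)|; divisible by 3, so tricolorable


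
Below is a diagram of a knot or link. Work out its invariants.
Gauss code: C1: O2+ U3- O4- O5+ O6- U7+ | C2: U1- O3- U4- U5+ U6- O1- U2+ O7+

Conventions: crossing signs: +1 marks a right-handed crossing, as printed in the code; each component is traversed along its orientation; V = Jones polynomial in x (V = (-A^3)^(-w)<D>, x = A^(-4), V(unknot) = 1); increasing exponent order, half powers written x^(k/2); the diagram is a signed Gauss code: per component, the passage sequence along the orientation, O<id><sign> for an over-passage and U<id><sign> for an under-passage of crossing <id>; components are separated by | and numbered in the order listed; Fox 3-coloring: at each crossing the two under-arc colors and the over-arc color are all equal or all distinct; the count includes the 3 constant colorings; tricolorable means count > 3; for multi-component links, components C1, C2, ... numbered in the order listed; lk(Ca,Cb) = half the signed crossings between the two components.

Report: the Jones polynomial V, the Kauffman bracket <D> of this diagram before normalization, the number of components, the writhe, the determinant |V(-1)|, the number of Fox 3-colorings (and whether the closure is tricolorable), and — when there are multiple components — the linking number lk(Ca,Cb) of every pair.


Jones polynomial: V(x) = x^(-7/2) - 2x^(-5/2) + x^(-3/2) - 2x^(-1/2) + x^(1/2) - x^(3/2)
<D> = A^-9 - A^-5 + 2A^-1 - A^3 + 2A^7 - A^11; writhe -1
components 2, writhe -1 (7 crossings)
linking number lk(C1,C2) = 0
3-colorings: 3 of 3^7, det 8 — not tricolorable
note: det 8 = |V(-1)|; not divisible by 3, so not tricolorable


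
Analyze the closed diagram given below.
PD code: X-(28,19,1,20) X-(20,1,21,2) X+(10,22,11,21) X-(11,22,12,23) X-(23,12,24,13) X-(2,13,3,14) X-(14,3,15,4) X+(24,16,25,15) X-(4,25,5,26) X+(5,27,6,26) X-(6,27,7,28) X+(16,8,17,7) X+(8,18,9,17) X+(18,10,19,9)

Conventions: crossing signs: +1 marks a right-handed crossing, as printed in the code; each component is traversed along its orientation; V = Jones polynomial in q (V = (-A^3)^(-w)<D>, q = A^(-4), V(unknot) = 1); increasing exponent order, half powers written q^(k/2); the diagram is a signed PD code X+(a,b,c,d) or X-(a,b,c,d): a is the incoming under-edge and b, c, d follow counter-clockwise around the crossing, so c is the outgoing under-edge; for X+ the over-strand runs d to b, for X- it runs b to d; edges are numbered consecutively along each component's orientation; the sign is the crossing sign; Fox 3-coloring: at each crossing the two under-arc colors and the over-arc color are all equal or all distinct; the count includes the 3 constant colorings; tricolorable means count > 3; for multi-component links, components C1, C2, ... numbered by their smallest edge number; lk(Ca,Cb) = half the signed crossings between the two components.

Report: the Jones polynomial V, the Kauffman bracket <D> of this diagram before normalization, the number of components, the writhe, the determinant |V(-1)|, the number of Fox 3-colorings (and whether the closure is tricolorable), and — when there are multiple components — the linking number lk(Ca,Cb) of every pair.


Jones polynomial: V(q) = -q^-5 + q^-4 - q^-3 + 2q^-2 - q^-1 + 2 - q
<D> = -A^-10 + 2A^-6 - A^-2 + 2A^2 - A^6 + A^10 - A^14; writhe -2
components 1, writhe -2 (14 crossings)
3-colorings: 9 of 3^14, det 9 — tricolorable
note: w = -2 shifts under R1 moves; the (-A^3)^(2) factor cancels that in V


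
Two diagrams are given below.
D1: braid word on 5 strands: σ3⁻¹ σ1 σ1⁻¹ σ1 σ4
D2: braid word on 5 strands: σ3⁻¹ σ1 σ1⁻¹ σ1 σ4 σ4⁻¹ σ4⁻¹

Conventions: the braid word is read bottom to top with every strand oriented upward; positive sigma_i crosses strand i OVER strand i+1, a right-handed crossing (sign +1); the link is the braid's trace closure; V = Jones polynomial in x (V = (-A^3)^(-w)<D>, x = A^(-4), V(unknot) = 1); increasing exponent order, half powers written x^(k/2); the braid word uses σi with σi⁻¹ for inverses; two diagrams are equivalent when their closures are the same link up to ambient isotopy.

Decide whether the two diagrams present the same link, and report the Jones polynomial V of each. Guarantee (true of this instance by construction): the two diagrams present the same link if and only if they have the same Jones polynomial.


same link: yes
V(D1) = -x^(-1/2) - x^(1/2)  [5 crossings, <D> = A + A^5, w = +1]
V(D2) = -x^(-1/2) - x^(1/2)  (w -1, c 7, <D> = A^-5 + A^-1)
note: one V(x) for all 2 diagrams — one class (guaranteed)


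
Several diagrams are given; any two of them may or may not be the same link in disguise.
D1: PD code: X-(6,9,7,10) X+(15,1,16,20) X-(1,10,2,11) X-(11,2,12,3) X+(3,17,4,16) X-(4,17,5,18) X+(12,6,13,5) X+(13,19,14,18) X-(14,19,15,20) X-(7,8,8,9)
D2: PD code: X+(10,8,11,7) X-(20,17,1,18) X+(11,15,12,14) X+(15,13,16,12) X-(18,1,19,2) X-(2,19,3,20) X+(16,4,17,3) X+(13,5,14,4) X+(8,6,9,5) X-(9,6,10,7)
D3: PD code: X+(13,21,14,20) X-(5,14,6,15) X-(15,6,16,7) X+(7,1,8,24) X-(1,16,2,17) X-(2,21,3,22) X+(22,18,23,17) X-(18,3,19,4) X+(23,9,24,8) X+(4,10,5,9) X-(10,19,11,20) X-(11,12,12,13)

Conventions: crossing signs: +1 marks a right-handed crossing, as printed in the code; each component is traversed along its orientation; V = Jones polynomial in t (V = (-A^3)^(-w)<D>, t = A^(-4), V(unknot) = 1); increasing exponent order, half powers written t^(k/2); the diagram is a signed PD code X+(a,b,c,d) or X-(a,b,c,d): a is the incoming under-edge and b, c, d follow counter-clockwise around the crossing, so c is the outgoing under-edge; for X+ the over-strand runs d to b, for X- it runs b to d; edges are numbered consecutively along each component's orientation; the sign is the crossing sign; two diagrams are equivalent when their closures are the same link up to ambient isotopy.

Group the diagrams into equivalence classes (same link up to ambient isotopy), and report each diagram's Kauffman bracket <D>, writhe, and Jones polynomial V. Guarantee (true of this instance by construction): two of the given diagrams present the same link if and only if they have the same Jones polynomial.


equivalence classes: {D1} | {D2} | {D3}
D1 (bracket A^-6; 10 crossings at w = -2): V = 1
V(D2) = -t^-3 + t^-2 - t^-1 + 3 - t + t^2 - t^3  [10 crossings, <D> = -A^-6 + A^-2 - A^2 + 3A^6 - A^10 + A^14 - A^18, w = +2]
V(D3) = t^-4 - t^-3 + t^-2 - 2t^-1 + 2 - t + t^2  [12 crossings, <D> = A^-14 - A^-10 + 2A^-6 - 2A^-2 + A^2 - A^6 + A^10, w = -2]
key observation: 3 values of V(t) split the 3 diagrams


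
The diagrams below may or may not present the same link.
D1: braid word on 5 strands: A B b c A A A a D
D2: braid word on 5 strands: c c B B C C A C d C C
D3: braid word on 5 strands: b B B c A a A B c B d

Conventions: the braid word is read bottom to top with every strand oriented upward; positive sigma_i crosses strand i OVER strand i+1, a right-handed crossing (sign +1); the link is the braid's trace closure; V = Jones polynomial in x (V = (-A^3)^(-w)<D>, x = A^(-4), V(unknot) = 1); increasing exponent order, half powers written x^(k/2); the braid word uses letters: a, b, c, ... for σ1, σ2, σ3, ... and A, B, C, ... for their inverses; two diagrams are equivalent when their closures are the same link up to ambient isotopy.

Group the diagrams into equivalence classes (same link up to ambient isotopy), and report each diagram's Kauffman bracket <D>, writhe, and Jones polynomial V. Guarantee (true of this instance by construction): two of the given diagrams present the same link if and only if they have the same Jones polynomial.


grouping into links: {D1} | {D2} | {D3}
V(D1) = x^(-9/2) - x^(-5/2) - x^(-3/2) - x^(-1/2)  (w -3, c 9, <D> = A^-7 + A^-3 + A - A^9)
V(D2) = x^(-13/2) - x^(-11/2) + x^(-9/2) - 2x^(-7/2) - x^(-3/2)  [11 crossings, <D> = A^-9 + 2A^-1 - A^3 + A^7 - A^11, w = -5]
V(D3) = x^(-7/2) - 2x^(-5/2) + x^(-3/2) - 2x^(-1/2) + x^(1/2) - x^(3/2)  [11 crossings, <D> = A^-9 - A^-5 + 2A^-1 - A^3 + 2A^7 - A^11, w = -1]
why: 3 classes among 3 diagrams; unequal V(x) rules out equality


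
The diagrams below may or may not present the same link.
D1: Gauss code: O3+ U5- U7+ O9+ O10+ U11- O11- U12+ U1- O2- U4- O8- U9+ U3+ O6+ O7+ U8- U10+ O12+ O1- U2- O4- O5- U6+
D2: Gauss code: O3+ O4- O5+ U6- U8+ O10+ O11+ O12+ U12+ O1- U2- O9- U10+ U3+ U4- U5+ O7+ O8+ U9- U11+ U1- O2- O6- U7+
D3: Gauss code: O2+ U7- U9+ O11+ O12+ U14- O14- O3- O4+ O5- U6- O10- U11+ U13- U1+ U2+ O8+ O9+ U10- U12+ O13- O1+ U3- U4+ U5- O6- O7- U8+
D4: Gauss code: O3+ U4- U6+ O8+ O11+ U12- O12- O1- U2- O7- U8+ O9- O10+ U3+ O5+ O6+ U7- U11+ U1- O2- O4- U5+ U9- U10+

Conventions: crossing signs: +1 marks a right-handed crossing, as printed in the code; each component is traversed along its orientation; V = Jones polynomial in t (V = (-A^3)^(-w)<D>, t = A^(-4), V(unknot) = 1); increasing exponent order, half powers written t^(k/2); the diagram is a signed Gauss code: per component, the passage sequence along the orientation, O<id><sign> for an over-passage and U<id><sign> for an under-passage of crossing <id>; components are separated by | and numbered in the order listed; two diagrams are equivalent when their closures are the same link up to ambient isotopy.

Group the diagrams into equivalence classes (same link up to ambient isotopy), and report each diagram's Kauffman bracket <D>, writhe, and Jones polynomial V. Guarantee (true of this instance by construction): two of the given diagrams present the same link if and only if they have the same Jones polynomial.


grouping into links: {D1, D2, D3, D4}
V(D1) = t^-2 - t^-1 + 2 - 2t + t^2 - t^3 + t^4  (w 0, c 12, <D> = A^-16 - A^-12 + A^-8 - 2A^-4 + 2 - A^4 + A^8)
V(D2) = t^-2 - t^-1 + 2 - 2t + t^2 - t^3 + t^4  [12 crossings, <D> = A^-10 - A^-6 + A^-2 - 2A^2 + 2A^6 - A^10 + A^14, w = +2]
D3 (bracket A^-16 - A^-12 + A^-8 - 2A^-4 + 2 - A^4 + A^8; 14 crossings at w = 0): V = t^-2 - t^-1 + 2 - 2t + t^2 - t^3 + t^4
V(D4) = t^-2 - t^-1 + 2 - 2t + t^2 - t^3 + t^4  (w 0, c 12, <D> = A^-16 - A^-12 + A^-8 - 2A^-4 + 2 - A^4 + A^8)
why: one V(t) for all 4 diagrams — one class (guaranteed)
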